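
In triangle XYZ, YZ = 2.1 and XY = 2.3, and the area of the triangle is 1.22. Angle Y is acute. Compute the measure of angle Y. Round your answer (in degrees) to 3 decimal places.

30.343

From area = ½·XY·YZ·sin Y, we get sin Y = 2·area/(XY·YZ) ≈ 0.50518.
Taking the acute solution, ∠Y ≈ 30.34°.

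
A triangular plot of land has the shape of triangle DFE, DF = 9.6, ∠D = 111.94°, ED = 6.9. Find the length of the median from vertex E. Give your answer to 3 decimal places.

By the law of cosines, FE² = ED² + DF² − 2·ED·DF·cos D = 189.27, so FE ≈ 13.758.
Median from E: ½√(2·FE² + 2·ED² − DF²) ≈ 9.7673.

9.767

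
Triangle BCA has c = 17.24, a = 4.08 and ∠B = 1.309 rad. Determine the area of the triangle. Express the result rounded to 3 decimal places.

Area = ½·c·a·sin B ≈ 33.971.

33.971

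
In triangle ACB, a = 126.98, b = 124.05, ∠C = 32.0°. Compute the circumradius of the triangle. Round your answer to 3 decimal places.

By the law of cosines, c² = b² + a² − 2·b·a·cos C = 4795.6, so c ≈ 69.251.
Area = ½·b·a·sin C ≈ 4173.6.
Circumradius = c/(2 sin C) ≈ 65.341.

R ≈ 65.341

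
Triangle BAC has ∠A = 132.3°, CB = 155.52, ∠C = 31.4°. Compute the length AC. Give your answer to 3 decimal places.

59.015

The third angle is ∠B = 180° − ∠A − ∠C = 16.30°.
Law of sines: AC = CB·sin B/sin A ≈ 59.015.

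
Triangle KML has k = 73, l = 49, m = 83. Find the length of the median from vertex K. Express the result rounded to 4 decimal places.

Median from K: ½√(2·m² + 2·l² − k²) ≈ 57.556.

57.5565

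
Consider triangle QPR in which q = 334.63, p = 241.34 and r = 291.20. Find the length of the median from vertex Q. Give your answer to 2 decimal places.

Median from Q: ½√(2·p² + 2·r² − q²) ≈ 208.63.

m_Q ≈ 208.63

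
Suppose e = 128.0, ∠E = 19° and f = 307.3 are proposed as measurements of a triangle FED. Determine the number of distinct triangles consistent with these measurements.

2

f·sin E = 307.3·sin(19°) ≈ 100.
Since f sin E < e < f (100 < 128.0 < 307.3), two triangles exist.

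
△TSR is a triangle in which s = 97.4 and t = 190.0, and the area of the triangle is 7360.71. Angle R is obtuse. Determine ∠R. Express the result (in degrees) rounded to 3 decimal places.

∠R ≈ 127.298°

From area = ½·t·s·sin R, we get sin R = 2·area/(t·s) ≈ 0.79549.
Taking the obtuse solution, ∠R ≈ 127.30°.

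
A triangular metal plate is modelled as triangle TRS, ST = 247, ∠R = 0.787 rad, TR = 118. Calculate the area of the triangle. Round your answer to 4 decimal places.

Law of sines: sin S = TR·sin R/ST ≈ 0.33835.
Since ST ≥ TR, only the acute value applies: ∠S ≈ 0.345 rad.
Then ∠T = π − ∠R − ∠S ≈ 2.009 rad.
Law of sines gives RS = ST·sin T/sin R ≈ 315.74.
Area = ½·ST·TR·sin T ≈ 13193.

area ≈ 13193.4084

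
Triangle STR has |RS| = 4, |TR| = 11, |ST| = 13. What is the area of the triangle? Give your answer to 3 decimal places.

Semiperimeter s = (11 + 4 + 13)/2 = 14.
Heron's formula: area = √(14·3·10·1) ≈ 20.494.

area ≈ 20.494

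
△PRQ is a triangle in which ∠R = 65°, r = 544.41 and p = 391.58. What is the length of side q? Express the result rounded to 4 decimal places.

578.3253

Law of sines: sin P = p·sin R/r ≈ 0.65188.
Since r ≥ p, only the acute value applies: ∠P ≈ 40.68°.
Then ∠Q = 180° − ∠R − ∠P ≈ 74.32°.
Law of sines gives q = r·sin Q/sin R ≈ 578.33.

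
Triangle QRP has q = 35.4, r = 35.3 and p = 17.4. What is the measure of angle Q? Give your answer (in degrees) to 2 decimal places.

By the law of cosines, cos Q = (r² + p² − q²) / (2·r·p) ≈ 0.24070, so ∠Q ≈ 76.07°.

76.07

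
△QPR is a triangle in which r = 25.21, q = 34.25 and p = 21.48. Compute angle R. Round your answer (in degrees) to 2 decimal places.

47.24

By the law of cosines, cos R = (q² + p² − r²) / (2·q·p) ≈ 0.67889, so ∠R ≈ 47.24°.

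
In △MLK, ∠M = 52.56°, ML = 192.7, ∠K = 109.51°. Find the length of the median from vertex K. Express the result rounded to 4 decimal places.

The third angle is ∠L = 180° − ∠K − ∠M = 17.93°.
Law of sines: LK = ML·sin M/sin K ≈ 162.32.
Law of sines: KM = ML·sin L/sin K ≈ 62.937.
Median from K: ½√(2·LK² + 2·KM² − ML²) ≈ 76.625.

76.6253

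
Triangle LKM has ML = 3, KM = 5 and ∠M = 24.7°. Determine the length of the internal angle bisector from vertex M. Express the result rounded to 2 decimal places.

By the law of cosines, LK² = KM² + ML² − 2·KM·ML·cos M = 6.7448, so LK ≈ 2.5971.
The bisector from M has length 2·KM·ML·cos(∠M/2)/(KM+ML) ≈ 3.6632.

t_M ≈ 3.66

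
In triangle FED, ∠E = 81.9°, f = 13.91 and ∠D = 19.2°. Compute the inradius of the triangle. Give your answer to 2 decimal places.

The third angle is ∠F = 180° − ∠E − ∠D = 78.90°.
Law of sines: e = f·sin E/sin F ≈ 14.034.
Law of sines: d = f·sin D/sin F ≈ 4.6617.
Area = ½·f·e·sin D ≈ 32.099.
Semiperimeter s = (13.91+14.034+4.6617)/2 = 16.303.
Inradius = area/s = 32.099/16.303 ≈ 1.9689.

1.97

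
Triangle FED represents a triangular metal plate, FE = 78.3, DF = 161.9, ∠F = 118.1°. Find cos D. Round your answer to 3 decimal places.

0.945

By the law of cosines, ED² = DF² + FE² − 2·DF·FE·cos F = 44284, so ED ≈ 210.44.
Law of cosines again: cos D = (ED² + DF² − FE²)/(2·ED·DF) ≈ 0.94460, so ∠D ≈ 19.16°.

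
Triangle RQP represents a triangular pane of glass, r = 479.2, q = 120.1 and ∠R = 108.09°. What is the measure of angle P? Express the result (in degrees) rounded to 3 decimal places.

58.127

Law of sines: sin Q = q·sin R/r ≈ 0.23824.
Since r ≥ q, only the acute value applies: ∠Q ≈ 13.78°.
Then ∠P = 180° − ∠R − ∠Q ≈ 58.13°.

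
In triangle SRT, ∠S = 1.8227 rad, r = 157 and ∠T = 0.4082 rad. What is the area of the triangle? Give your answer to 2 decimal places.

The third angle is ∠R = π − ∠T − ∠S = 0.9107 rad.
Law of sines: s = r·sin S/sin R ≈ 192.48.
Law of sines: t = r·sin T/sin R ≈ 78.896.
Area = ½·r·s·sin T ≈ 5997.9.

5997.89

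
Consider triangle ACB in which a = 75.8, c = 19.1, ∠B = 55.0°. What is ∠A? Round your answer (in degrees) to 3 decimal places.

∠A ≈ 111.435°

By the law of cosines, b² = a² + c² − 2·a·c·cos B = 4449.6, so b ≈ 66.706.
Law of cosines again: cos A = (c² + b² − a²)/(2·c·b) ≈ -0.36544, so ∠A ≈ 111.43°.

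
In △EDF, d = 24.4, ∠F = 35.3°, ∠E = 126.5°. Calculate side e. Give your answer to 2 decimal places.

The third angle is ∠D = 180° − ∠F − ∠E = 18.20°.
Law of sines: e = d·sin E/sin D ≈ 62.798.

62.80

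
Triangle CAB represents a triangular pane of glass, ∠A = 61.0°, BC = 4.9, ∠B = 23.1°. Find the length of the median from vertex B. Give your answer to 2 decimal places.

The third angle is ∠C = 180° − ∠A − ∠B = 95.90°.
Law of sines: AB = BC·sin C/sin A ≈ 5.5728.
Law of sines: CA = BC·sin B/sin A ≈ 2.198.
Median from B: ½√(2·AB² + 2·BC² − CA²) ≈ 5.1308.

5.13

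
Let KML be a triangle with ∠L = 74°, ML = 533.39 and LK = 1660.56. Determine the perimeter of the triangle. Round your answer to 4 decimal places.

By the law of cosines, KM² = ML² + LK² − 2·ML·LK·cos L = 2.5537e+06, so KM ≈ 1598.
Semiperimeter s = (533.39+1660.6+1598)/2 = 1896.
Perimeter = 533.39 + 1660.6 + 1598 = 3792.

3791.9757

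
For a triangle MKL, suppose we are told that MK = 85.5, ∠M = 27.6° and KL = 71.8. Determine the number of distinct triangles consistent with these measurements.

2

MK·sin M = 85.5·sin(27.6°) ≈ 39.61.
Since MK sin M < KL < MK (39.61 < 71.8 < 85.5), two triangles exist.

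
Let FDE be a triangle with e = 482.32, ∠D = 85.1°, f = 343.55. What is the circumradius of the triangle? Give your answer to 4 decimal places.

284.9215

By the law of cosines, d² = e² + f² − 2·e·f·cos D = 3.2235e+05, so d ≈ 567.76.
Area = ½·e·f·sin D ≈ 82548.
Circumradius = d/(2 sin D) ≈ 284.92.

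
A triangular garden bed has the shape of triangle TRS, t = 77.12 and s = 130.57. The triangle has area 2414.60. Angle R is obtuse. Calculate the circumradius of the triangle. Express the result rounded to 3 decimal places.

From area = ½·s·t·sin R, we get sin R = 2·area/(s·t) ≈ 0.47958.
Taking the obtuse solution, ∠R ≈ 151.34°.
Law of cosines then gives r ≈ 201.66.
Circumradius = r/(2 sin R) ≈ 210.25.

210.248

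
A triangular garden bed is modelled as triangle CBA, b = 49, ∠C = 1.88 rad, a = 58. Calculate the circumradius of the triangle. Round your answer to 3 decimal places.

By the law of cosines, c² = b² + a² − 2·b·a·cos C = 7494.6, so c ≈ 86.572.
Area = ½·b·a·sin C ≈ 1353.6.
Circumradius = c/(2 sin C) ≈ 45.441.

R ≈ 45.441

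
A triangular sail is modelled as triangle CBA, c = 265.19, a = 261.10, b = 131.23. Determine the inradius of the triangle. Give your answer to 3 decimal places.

Semiperimeter s = (265.19 + 131.23 + 261.1)/2 = 328.76.
Heron's formula: area = √(328.76·63.57·197.53·67.66) ≈ 16713.
Inradius = area/s = 16713/328.76 ≈ 50.836.

r ≈ 50.836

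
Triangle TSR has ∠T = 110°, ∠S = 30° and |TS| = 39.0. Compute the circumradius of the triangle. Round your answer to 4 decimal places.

30.3366

The third angle is ∠R = 180° − ∠T − ∠S = 40.00°.
Law of sines: |SR| = |TS|·sin T/sin R ≈ 57.014.
Law of sines: |RT| = |TS|·sin S/sin R ≈ 30.337.
Circumradius = |TS|/(2 sin R) ≈ 30.337.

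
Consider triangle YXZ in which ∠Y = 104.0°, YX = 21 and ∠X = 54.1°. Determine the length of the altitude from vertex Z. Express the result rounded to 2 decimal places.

The third angle is ∠Z = 180° − ∠Y − ∠X = 21.90°.
Law of sines: XZ = YX·sin Y/sin Z ≈ 54.63.
Law of sines: ZY = YX·sin X/sin Z ≈ 45.607.
Area = ½·YX·XZ·sin X ≈ 464.65.
The altitude from Z has length 2·area/YX ≈ 44.252.

44.25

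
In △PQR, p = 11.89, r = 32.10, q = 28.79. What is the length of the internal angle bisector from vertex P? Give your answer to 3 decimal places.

t_P ≈ 29.815

By the law of cosines, cos P = (q² + r² − p²) / (2·q·r) ≈ 0.92944, so ∠P ≈ 21.65°.
The bisector from P has length 2·q·r·cos(∠P/2)/(q+r) ≈ 29.815.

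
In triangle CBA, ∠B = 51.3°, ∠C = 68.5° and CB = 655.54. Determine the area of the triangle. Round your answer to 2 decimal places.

179795.21

The third angle is ∠A = 180° − ∠C − ∠B = 60.20°.
Law of sines: BA = CB·sin C/sin A ≈ 702.87.
Law of sines: AC = CB·sin B/sin A ≈ 589.56.
Area = ½·CB·BA·sin B ≈ 1.798e+05.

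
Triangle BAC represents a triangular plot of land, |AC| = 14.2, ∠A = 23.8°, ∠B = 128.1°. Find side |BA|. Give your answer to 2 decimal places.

8.50

The third angle is ∠C = 180° − ∠B − ∠A = 28.10°.
Law of sines: |BA| = |AC|·sin C/sin B ≈ 8.4993.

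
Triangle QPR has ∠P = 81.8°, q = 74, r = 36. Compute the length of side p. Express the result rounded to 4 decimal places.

By the law of cosines, p² = r² + q² − 2·r·q·cos P = 6012.1, so p ≈ 77.538.

77.5376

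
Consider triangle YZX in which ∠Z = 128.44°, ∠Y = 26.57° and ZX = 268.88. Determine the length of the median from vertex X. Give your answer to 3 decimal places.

m_X ≈ 361.761

The third angle is ∠X = 180° − ∠Y − ∠Z = 24.99°.
Law of sines: XY = ZX·sin Z/sin Y ≈ 470.84.
Law of sines: YZ = ZX·sin X/sin Y ≈ 253.95.
Median from X: ½√(2·ZX² + 2·XY² − YZ²) ≈ 361.76.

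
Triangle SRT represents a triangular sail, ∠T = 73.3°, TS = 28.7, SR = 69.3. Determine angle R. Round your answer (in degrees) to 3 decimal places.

Law of sines: sin R = TS·sin T/SR ≈ 0.39667.
Since SR ≥ TS, only the acute value applies: ∠R ≈ 23.37°.
Then ∠S = 180° − ∠T − ∠R ≈ 83.33°.

23.370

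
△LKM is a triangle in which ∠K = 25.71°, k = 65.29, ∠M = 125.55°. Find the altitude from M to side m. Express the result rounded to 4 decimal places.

The third angle is ∠L = 180° − ∠K − ∠M = 28.74°.
Law of sines: l = k·sin L/sin K ≈ 72.366.
Law of sines: m = k·sin M/sin K ≈ 122.45.
Area = ½·k·l·sin M ≈ 1922.1.
The altitude from M has length 2·area/m ≈ 31.394.

31.3938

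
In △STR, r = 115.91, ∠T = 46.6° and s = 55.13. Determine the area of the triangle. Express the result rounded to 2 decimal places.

Area = ½·r·s·sin T ≈ 2321.4.

2321.45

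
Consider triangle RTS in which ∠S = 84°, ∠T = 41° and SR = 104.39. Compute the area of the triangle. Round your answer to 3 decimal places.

6765.872

The third angle is ∠R = 180° − ∠T − ∠S = 55.00°.
Law of sines: TS = SR·sin R/sin T ≈ 130.34.
Law of sines: RT = SR·sin S/sin T ≈ 158.25.
Area = ½·SR·TS·sin S ≈ 6765.9.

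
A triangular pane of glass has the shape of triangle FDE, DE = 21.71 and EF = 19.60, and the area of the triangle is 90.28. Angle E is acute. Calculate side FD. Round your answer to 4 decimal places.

9.2124

From area = ½·DE·EF·sin E, we get sin E = 2·area/(DE·EF) ≈ 0.42433.
Taking the acute solution, ∠E ≈ 25.11°.
Law of cosines then gives FD ≈ 9.2124.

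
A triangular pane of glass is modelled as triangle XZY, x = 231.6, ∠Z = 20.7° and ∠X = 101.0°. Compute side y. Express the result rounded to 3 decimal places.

The third angle is ∠Y = 180° − ∠X − ∠Z = 58.30°.
Law of sines: y = x·sin Y/sin X ≈ 200.74.

200.736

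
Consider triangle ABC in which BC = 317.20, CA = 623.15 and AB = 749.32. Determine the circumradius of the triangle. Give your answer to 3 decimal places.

By the law of cosines, cos A = (CA² + AB² − BC²) / (2·CA·AB) ≈ 0.90931, so ∠A ≈ 24.59°.
Circumradius = BC/(2 sin A) ≈ 381.13.

381.133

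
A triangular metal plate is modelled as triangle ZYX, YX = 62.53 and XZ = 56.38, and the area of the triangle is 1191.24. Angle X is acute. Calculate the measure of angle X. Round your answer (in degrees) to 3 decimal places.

From area = ½·YX·XZ·sin X, we get sin X = 2·area/(YX·XZ) ≈ 0.67580.
Taking the acute solution, ∠X ≈ 42.52°.

42.516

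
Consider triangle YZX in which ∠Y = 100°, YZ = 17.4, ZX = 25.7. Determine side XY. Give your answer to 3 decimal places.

Law of sines: sin X = YZ·sin Y/ZX ≈ 0.66676.
Since ZX ≥ YZ, only the acute value applies: ∠X ≈ 41.82°.
Then ∠Z = 180° − ∠Y − ∠X ≈ 38.18°.
Law of sines gives XY = ZX·sin Z/sin Y ≈ 16.132.

16.132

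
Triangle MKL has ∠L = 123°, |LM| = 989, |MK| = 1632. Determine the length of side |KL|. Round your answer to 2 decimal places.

866.86

Law of sines: sin K = |LM|·sin L/|MK| ≈ 0.50824.
Since |MK| ≥ |LM|, only the acute value applies: ∠K ≈ 30.55°.
Then ∠M = 180° − ∠L − ∠K ≈ 26.45°.
Law of sines gives |KL| = |MK|·sin M/sin L ≈ 866.86.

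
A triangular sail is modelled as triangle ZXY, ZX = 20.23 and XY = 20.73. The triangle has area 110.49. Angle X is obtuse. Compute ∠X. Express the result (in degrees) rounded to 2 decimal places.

∠X ≈ 148.20°

From area = ½·ZX·XY·sin X, we get sin X = 2·area/(ZX·XY) ≈ 0.52694.
Taking the obtuse solution, ∠X ≈ 148.20°.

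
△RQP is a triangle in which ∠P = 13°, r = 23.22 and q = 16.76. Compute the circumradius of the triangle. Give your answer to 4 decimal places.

By the law of cosines, p² = r² + q² − 2·r·q·cos P = 61.68, so p ≈ 7.8537.
Area = ½·r·q·sin P ≈ 43.772.
Circumradius = p/(2 sin P) ≈ 17.456.

17.4564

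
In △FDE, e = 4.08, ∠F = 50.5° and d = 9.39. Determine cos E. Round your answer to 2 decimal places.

By the law of cosines, f² = d² + e² − 2·d·e·cos F = 56.081, so f ≈ 7.4887.
Law of cosines again: cos E = (f² + d² − e²)/(2·f·d) ≈ 0.90734, so ∠E ≈ 24.86°.

0.91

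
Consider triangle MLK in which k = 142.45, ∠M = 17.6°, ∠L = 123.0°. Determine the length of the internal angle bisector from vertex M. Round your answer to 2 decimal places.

The third angle is ∠K = 180° − ∠M − ∠L = 39.40°.
Law of sines: m = k·sin M/sin K ≈ 67.86.
Law of sines: l = k·sin L/sin K ≈ 188.22.
The bisector from M has length 2·l·k·cos(∠M/2)/(l+k) ≈ 160.26.

160.26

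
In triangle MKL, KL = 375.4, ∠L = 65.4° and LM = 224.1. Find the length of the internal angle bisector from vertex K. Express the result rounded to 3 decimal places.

By the law of cosines, MK² = KL² + LM² − 2·KL·LM·cos L = 1.211e+05, so MK ≈ 348.
Law of cosines again: cos K = (MK² + KL² − LM²)/(2·MK·KL) ≈ 0.81066, so ∠K ≈ 35.84°.
The bisector from K has length 2·MK·KL·cos(∠K/2)/(MK+KL) ≈ 343.66.

343.660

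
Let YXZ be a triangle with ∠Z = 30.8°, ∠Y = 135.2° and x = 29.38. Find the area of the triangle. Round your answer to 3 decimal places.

643.678

The third angle is ∠X = 180° − ∠Z − ∠Y = 14.00°.
Law of sines: y = x·sin Y/sin X ≈ 85.574.
Law of sines: z = x·sin Z/sin X ≈ 62.185.
Area = ½·x·y·sin Z ≈ 643.68.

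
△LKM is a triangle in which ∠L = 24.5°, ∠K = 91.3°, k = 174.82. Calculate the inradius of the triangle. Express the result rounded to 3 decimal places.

r ≈ 28.197

The third angle is ∠M = 180° − ∠L − ∠K = 64.20°.
Law of sines: l = k·sin L/sin K ≈ 72.515.
Law of sines: m = k·sin M/sin K ≈ 157.43.
Area = ½·k·l·sin M ≈ 5706.7.
Semiperimeter s = (72.515+174.82+157.43)/2 = 202.38.
Inradius = area/s = 5706.7/202.38 ≈ 28.197.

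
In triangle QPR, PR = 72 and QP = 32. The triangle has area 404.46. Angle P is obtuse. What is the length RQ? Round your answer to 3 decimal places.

102.580

From area = ½·QP·PR·sin P, we get sin P = 2·area/(QP·PR) ≈ 0.35109.
Taking the obtuse solution, ∠P ≈ 159.45°.
Law of cosines then gives RQ ≈ 102.58.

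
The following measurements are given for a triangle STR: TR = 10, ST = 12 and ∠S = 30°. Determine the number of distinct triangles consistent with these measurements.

ST·sin S = 12·sin(30°) ≈ 6.
Since ST sin S < TR < ST (6 < 10 < 12), two triangles exist.

2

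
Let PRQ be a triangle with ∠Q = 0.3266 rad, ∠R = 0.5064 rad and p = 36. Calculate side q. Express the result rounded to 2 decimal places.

15.61

The third angle is ∠P = π − ∠R − ∠Q = 2.3086 rad.
Law of sines: q = p·sin Q/sin P ≈ 15.609.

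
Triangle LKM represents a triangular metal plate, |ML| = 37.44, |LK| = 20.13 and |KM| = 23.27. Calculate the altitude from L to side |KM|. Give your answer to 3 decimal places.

Semiperimeter s = (23.27 + 37.44 + 20.13)/2 = 40.42.
Heron's formula: area = √(40.42·17.15·2.98·20.29) ≈ 204.73.
The altitude from L has length 2·area/|KM| ≈ 17.596.

17.596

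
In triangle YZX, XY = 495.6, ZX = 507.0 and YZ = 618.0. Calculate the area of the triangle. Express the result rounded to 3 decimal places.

Semiperimeter s = (507 + 495.6 + 618)/2 = 810.3.
Heron's formula: area = √(810.3·303.3·314.7·192.3) ≈ 1.2195e+05.

121954.306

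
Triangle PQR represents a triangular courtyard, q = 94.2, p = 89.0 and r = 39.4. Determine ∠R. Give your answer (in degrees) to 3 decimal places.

24.628

By the law of cosines, cos R = (p² + q² − r²) / (2·p·q) ≈ 0.90903, so ∠R ≈ 24.63°.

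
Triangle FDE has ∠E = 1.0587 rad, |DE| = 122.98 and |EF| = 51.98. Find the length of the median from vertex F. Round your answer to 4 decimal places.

m_F ≈ 57.8842

By the law of cosines, |FD|² = |DE|² + |EF|² − 2·|DE|·|EF|·cos E = 11561, so |FD| ≈ 107.52.
Median from F: ½√(2·|EF|² + 2·|FD|² − |DE|²) ≈ 57.884.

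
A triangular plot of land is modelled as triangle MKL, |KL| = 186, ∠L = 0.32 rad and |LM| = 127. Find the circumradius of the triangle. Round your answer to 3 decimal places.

R ≈ 121.877

By the law of cosines, |MK|² = |KL|² + |LM|² − 2·|KL|·|LM|·cos L = 5879.3, so |MK| ≈ 76.677.
Area = ½·|KL|·|LM|·sin L ≈ 3715.3.
Circumradius = |MK|/(2 sin L) ≈ 121.88.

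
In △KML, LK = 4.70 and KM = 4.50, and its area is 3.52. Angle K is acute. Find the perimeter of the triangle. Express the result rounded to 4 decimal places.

From area = ½·LK·KM·sin K, we get sin K = 2·area/(LK·KM) ≈ 0.33286.
Taking the acute solution, ∠K ≈ 19.44°.
Law of cosines then gives ML ≈ 1.5659.
Perimeter = 1.5659 + 4.7 + 4.5 = 10.766.

10.7659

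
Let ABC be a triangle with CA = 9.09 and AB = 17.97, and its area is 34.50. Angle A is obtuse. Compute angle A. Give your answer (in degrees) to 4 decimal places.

∠A ≈ 155.0130°

From area = ½·CA·AB·sin A, we get sin A = 2·area/(CA·AB) ≈ 0.42241.
Taking the obtuse solution, ∠A ≈ 155.01°.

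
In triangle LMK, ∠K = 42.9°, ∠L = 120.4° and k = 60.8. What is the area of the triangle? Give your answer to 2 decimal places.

The third angle is ∠M = 180° − ∠K − ∠L = 16.70°.
Law of sines: l = k·sin L/sin K ≈ 77.037.
Law of sines: m = k·sin M/sin K ≈ 25.666.
Area = ½·k·l·sin M ≈ 672.98.

area ≈ 672.98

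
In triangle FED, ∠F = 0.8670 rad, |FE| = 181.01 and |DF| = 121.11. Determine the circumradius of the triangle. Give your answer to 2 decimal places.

90.54

By the law of cosines, |ED|² = |DF|² + |FE|² − 2·|DF|·|FE|·cos F = 19060, so |ED| ≈ 138.06.
Area = ½·|DF|·|FE|·sin F ≈ 8356.6.
Circumradius = |ED|/(2 sin F) ≈ 90.543.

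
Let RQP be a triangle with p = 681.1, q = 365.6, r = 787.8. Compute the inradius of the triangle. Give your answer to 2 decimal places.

Semiperimeter s = (787.8 + 365.6 + 681.1)/2 = 917.25.
Heron's formula: area = √(917.25·129.45·551.65·236.15) ≈ 1.2437e+05.
Inradius = area/s = 1.2437e+05/917.25 ≈ 135.59.

135.59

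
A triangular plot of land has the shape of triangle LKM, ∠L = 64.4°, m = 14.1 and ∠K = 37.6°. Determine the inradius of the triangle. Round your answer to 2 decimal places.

3.12

The third angle is ∠M = 180° − ∠L − ∠K = 78.00°.
Law of sines: l = m·sin L/sin M ≈ 13.
Law of sines: k = m·sin K/sin M ≈ 8.7952.
Area = ½·m·l·sin K ≈ 55.919.
Semiperimeter s = (13+8.7952+14.1)/2 = 17.948.
Inradius = area/s = 55.919/17.948 ≈ 3.1157.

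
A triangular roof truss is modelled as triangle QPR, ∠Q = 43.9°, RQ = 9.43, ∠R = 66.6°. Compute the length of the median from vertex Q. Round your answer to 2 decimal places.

The third angle is ∠P = 180° − ∠R − ∠Q = 69.50°.
Law of sines: PR = RQ·sin Q/sin P ≈ 6.9809.
Law of sines: QP = RQ·sin R/sin P ≈ 9.2395.
Median from Q: ½√(2·RQ² + 2·QP² − PR²) ≈ 8.6582.

m_Q ≈ 8.66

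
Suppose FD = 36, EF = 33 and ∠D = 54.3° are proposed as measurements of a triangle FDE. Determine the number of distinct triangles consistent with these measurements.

2

FD·sin D = 36·sin(54.3°) ≈ 29.24.
Since FD sin D < EF < FD (29.24 < 33 < 36), two triangles exist.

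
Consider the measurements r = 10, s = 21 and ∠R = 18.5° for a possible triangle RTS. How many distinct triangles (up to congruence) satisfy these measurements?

s·sin R = 21·sin(18.5°) ≈ 6.663.
Since s sin R < r < s (6.663 < 10 < 21), two triangles exist.

2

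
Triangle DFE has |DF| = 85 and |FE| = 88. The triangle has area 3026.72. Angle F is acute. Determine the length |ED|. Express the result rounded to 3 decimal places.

78.621

From area = ½·|DF|·|FE|·sin F, we get sin F = 2·area/(|DF|·|FE|) ≈ 0.80928.
Taking the acute solution, ∠F ≈ 54.03°.
Law of cosines then gives |ED| ≈ 78.621.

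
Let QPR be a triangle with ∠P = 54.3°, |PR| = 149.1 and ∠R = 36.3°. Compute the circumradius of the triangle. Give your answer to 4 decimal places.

The third angle is ∠Q = 180° − ∠P − ∠R = 89.40°.
Law of sines: |RQ| = |PR|·sin P/sin Q ≈ 121.09.
Law of sines: |QP| = |PR|·sin R/sin Q ≈ 88.274.
Circumradius = |PR|/(2 sin Q) ≈ 74.554.

74.5541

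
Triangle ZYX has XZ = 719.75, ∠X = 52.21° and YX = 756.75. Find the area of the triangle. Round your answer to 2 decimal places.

area ≈ 215216.32

Area = ½·YX·XZ·sin X ≈ 2.1522e+05.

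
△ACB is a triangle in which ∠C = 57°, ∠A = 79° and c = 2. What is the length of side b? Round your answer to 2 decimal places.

The third angle is ∠B = 180° − ∠A − ∠C = 44.00°.
Law of sines: b = c·sin B/sin C ≈ 1.6566.

1.66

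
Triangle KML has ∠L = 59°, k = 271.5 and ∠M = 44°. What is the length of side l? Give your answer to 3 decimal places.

The third angle is ∠K = 180° − ∠M − ∠L = 77.00°.
Law of sines: l = k·sin L/sin K ≈ 238.84.

238.842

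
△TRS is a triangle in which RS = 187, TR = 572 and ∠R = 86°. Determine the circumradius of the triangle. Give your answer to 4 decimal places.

295.3506

By the law of cosines, ST² = TR² + RS² − 2·TR·RS·cos R = 3.4723e+05, so ST ≈ 589.26.
Area = ½·TR·RS·sin R ≈ 53352.
Circumradius = ST/(2 sin R) ≈ 295.35.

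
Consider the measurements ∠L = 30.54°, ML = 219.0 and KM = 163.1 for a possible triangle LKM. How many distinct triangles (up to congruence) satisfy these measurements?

ML·sin L = 219.0·sin(30.54°) ≈ 111.3.
Since ML sin L < KM < ML (111.3 < 163.1 < 219.0), two triangles exist.

2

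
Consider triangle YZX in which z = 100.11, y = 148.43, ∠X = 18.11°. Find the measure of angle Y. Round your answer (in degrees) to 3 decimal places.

∠Y ≈ 131.602°

By the law of cosines, x² = y² + z² − 2·y·z·cos X = 3807, so x ≈ 61.701.
Law of cosines again: cos Y = (z² + x² − y²)/(2·z·x) ≈ -0.66396, so ∠Y ≈ 131.60°.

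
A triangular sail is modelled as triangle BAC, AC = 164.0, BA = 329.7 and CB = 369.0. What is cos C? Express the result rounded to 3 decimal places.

By the law of cosines, cos C = (AC² + CB² − BA²) / (2·AC·CB) ≈ 0.44910, so ∠C ≈ 63.31°.

0.449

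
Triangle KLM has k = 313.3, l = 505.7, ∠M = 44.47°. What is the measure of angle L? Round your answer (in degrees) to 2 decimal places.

By the law of cosines, m² = k² + l² − 2·k·l·cos M = 1.2776e+05, so m ≈ 357.44.
Law of cosines again: cos L = (m² + k² − l²)/(2·m·k) ≈ -0.13310, so ∠L ≈ 97.65°.

97.65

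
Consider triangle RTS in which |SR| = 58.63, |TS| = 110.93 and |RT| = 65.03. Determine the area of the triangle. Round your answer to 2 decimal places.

Semiperimeter s = (110.93 + 58.63 + 65.03)/2 = 117.3.
Heron's formula: area = √(117.3·6.365·58.665·52.265) ≈ 1513.

area ≈ 1512.98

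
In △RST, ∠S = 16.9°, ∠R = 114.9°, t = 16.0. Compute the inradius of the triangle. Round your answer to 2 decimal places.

The third angle is ∠T = 180° − ∠R − ∠S = 48.20°.
Law of sines: r = t·sin R/sin T ≈ 19.468.
Law of sines: s = t·sin S/sin T ≈ 6.2393.
Area = ½·t·r·sin S ≈ 45.274.
Semiperimeter p = (19.468+6.2393+16)/2 = 20.853.
Inradius = area/p = 45.274/20.853 ≈ 2.1711.

2.17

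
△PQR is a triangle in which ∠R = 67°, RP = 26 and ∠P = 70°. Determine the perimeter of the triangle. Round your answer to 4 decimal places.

perimeter ≈ 96.9168

The third angle is ∠Q = 180° − ∠R − ∠P = 43.00°.
Law of sines: QR = RP·sin P/sin Q ≈ 35.824.
Law of sines: PQ = RP·sin R/sin Q ≈ 35.093.
Semiperimeter s = (35.824+26+35.093)/2 = 48.458.
Perimeter = 35.824 + 26 + 35.093 = 96.917.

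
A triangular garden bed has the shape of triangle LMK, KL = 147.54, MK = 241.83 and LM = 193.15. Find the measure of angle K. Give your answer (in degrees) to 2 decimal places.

∠K ≈ 53.00°

By the law of cosines, cos K = (MK² + KL² − LM²) / (2·MK·KL) ≈ 0.60178, so ∠K ≈ 53.00°.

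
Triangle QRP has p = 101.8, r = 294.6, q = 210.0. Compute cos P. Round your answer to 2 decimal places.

0.97

By the law of cosines, cos P = (q² + r² − p²) / (2·q·r) ≈ 0.97409, so ∠P ≈ 13.07°.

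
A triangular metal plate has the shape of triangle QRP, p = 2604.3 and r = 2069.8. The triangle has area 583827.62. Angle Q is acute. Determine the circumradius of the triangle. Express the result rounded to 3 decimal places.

1698.791

From area = ½·r·p·sin Q, we get sin Q = 2·area/(r·p) ≈ 0.21662.
Taking the acute solution, ∠Q ≈ 0.218 rad.
Law of cosines then gives q ≈ 735.98.
Circumradius = q/(2 sin Q) ≈ 1698.8.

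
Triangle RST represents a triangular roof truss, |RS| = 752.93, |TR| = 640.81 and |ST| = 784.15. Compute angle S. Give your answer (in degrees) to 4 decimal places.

By the law of cosines, cos S = (|RS|² + |ST|² − |TR|²) / (2·|RS|·|ST|) ≈ 0.65307, so ∠S ≈ 49.23°.

∠S ≈ 49.2266°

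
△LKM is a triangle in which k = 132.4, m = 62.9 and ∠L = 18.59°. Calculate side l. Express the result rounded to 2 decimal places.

By the law of cosines, l² = k² + m² − 2·k·m·cos L = 5699.3, so l ≈ 75.494.

75.49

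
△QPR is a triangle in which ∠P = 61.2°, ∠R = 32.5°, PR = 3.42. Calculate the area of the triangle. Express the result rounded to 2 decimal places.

The third angle is ∠Q = 180° − ∠P − ∠R = 86.30°.
Law of sines: RQ = PR·sin P/sin Q ≈ 3.0032.
Law of sines: QP = PR·sin R/sin Q ≈ 1.8414.
Area = ½·PR·RQ·sin R ≈ 2.7593.

area ≈ 2.76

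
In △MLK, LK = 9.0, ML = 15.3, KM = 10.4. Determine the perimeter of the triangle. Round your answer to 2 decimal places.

34.70

Perimeter = 9 + 10.4 + 15.3 = 34.7.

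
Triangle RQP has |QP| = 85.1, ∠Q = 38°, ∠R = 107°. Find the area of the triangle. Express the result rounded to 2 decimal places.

1337.11

The third angle is ∠P = 180° − ∠R − ∠Q = 35.00°.
Law of sines: |PR| = |QP|·sin Q/sin R ≈ 54.787.
Law of sines: |RQ| = |QP|·sin P/sin R ≈ 51.042.
Area = ½·|QP|·|PR|·sin P ≈ 1337.1.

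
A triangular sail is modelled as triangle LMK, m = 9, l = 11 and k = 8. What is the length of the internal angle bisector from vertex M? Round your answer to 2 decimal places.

By the law of cosines, cos M = (k² + l² − m²) / (2·k·l) ≈ 0.59091, so ∠M ≈ 53.78°.
The bisector from M has length 2·k·l·cos(∠M/2)/(k+l) ≈ 8.2616.

8.26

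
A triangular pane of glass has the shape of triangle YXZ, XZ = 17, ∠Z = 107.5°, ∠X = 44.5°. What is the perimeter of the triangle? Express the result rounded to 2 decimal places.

The third angle is ∠Y = 180° − ∠X − ∠Z = 28.00°.
Law of sines: ZY = XZ·sin X/sin Y ≈ 25.381.
Law of sines: YX = XZ·sin Z/sin Y ≈ 34.535.
Semiperimeter s = (17+25.381+34.535)/2 = 38.458.
Perimeter = 17 + 25.381 + 34.535 = 76.916.

perimeter ≈ 76.92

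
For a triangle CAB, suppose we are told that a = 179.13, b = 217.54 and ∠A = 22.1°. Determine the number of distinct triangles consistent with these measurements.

2

b·sin A = 217.54·sin(22.1°) ≈ 81.84.
Since b sin A < a < b (81.84 < 179.13 < 217.54), two triangles exist.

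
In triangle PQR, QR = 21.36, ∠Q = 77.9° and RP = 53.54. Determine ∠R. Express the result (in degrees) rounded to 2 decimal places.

79.14

Law of sines: sin P = QR·sin Q/RP ≈ 0.39009.
Since RP ≥ QR, only the acute value applies: ∠P ≈ 22.96°.
Then ∠R = 180° − ∠Q − ∠P ≈ 79.14°.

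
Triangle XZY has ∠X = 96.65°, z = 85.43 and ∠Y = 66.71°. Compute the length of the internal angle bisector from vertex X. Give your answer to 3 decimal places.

86.605

The third angle is ∠Z = 180° − ∠Y − ∠X = 16.64°.
Law of sines: x = z·sin X/sin Z ≈ 296.33.
Law of sines: y = z·sin Y/sin Z ≈ 274.02.
The bisector from X has length 2·z·y·cos(∠X/2)/(z+y) ≈ 86.605.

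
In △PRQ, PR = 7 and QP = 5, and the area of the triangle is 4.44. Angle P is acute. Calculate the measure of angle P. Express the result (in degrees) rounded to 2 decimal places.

14.70

From area = ½·QP·PR·sin P, we get sin P = 2·area/(QP·PR) ≈ 0.25371.
Taking the acute solution, ∠P ≈ 14.70°.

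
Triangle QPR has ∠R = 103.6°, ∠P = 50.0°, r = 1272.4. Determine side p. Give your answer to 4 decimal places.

The third angle is ∠Q = 180° − ∠P − ∠R = 26.40°.
Law of sines: p = r·sin P/sin R ≈ 1002.8.

1002.8334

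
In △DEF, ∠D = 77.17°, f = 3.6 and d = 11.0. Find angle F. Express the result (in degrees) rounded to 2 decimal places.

∠F ≈ 18.61°

Law of sines: sin F = f·sin D/d ≈ 0.31910.
Since d ≥ f, only the acute value applies: ∠F ≈ 18.61°.
Then ∠E = 180° − ∠D − ∠F ≈ 84.22°.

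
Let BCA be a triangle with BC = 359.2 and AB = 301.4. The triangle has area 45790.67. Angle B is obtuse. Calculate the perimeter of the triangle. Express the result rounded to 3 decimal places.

perimeter ≈ 1239.688

From area = ½·AB·BC·sin B, we get sin B = 2·area/(AB·BC) ≈ 0.84592.
Taking the obtuse solution, ∠B ≈ 2.133 rad.
Law of cosines then gives CA ≈ 579.09.
Perimeter = 579.09 + 301.4 + 359.2 = 1239.7.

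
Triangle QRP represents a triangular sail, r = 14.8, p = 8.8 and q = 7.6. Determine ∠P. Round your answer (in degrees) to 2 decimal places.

∠P ≈ 27.60°

By the law of cosines, cos P = (q² + r² − p²) / (2·q·r) ≈ 0.88620, so ∠P ≈ 27.60°.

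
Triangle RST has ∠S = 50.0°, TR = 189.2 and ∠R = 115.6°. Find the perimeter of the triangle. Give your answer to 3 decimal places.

perimeter ≈ 473.360

The third angle is ∠T = 180° − ∠R − ∠S = 14.40°.
Law of sines: ST = TR·sin R/sin S ≈ 222.74.
Law of sines: RS = TR·sin T/sin S ≈ 61.422.
Semiperimeter s = (222.74+189.2+61.422)/2 = 236.68.
Perimeter = 222.74 + 189.2 + 61.422 = 473.36.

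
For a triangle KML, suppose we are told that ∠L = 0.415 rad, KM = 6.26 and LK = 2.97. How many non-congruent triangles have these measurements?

LK·sin L = 2.97·sin(0.415 rad) ≈ 1.197.
Since KM ≥ LK, exactly one triangle exists.

1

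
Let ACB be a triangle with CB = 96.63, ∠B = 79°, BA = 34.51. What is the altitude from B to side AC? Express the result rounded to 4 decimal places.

By the law of cosines, AC² = CB² + BA² − 2·CB·BA·cos B = 9255.7, so AC ≈ 96.207.
Area = ½·CB·BA·sin B ≈ 1636.7.
The altitude from B has length 2·area/AC ≈ 34.025.

h_B ≈ 34.0250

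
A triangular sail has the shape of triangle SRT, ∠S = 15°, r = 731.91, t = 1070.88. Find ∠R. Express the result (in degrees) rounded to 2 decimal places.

27.50

By the law of cosines, s² = r² + t² − 2·r·t·cos S = 1.6831e+05, so s ≈ 410.26.
Law of cosines again: cos R = (t² + s² − r²)/(2·t·s) ≈ 0.88702, so ∠R ≈ 27.50°.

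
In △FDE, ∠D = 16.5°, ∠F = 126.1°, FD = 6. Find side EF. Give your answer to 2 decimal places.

The third angle is ∠E = 180° − ∠F − ∠D = 37.40°.
Law of sines: EF = FD·sin D/sin E ≈ 2.8057.

2.81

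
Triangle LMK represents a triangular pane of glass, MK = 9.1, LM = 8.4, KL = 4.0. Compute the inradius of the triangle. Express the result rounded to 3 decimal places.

Semiperimeter s = (9.1 + 4 + 8.4)/2 = 10.75.
Heron's formula: area = √(10.75·1.65·6.75·2.35) ≈ 16.774.
Inradius = area/s = 16.774/10.75 ≈ 1.5604.

r ≈ 1.560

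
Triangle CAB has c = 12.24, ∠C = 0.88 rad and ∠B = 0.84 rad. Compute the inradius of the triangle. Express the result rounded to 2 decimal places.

The third angle is ∠A = π − ∠B − ∠C = 1.422 rad.
Law of sines: a = c·sin A/sin C ≈ 15.704.
Law of sines: b = c·sin B/sin C ≈ 11.826.
Area = ½·c·a·sin B ≈ 71.568.
Semiperimeter s = (12.24+15.704+11.826)/2 = 19.885.
Inradius = area/s = 71.568/19.885 ≈ 3.5991.

r ≈ 3.60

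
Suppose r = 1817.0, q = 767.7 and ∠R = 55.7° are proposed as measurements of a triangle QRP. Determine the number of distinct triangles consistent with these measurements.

q·sin R = 767.7·sin(55.7°) ≈ 634.2.
Since r ≥ q, exactly one triangle exists.

1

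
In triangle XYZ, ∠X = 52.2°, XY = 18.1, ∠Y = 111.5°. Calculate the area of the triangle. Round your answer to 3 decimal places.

429.068

The third angle is ∠Z = 180° − ∠X − ∠Y = 16.30°.
Law of sines: YZ = XY·sin X/sin Z ≈ 50.957.
Law of sines: ZX = XY·sin Y/sin Z ≈ 60.002.
Area = ½·XY·YZ·sin Y ≈ 429.07.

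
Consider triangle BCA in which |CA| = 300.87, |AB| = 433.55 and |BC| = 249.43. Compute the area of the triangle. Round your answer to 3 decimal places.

Semiperimeter s = (300.87 + 433.55 + 249.43)/2 = 491.93.
Heron's formula: area = √(491.93·191.06·58.375·242.5) ≈ 36475.

area ≈ 36474.848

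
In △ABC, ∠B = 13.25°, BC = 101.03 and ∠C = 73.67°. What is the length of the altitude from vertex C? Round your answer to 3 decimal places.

The third angle is ∠A = 180° − ∠B − ∠C = 93.08°.
Law of sines: CA = BC·sin B/sin A ≈ 23.19.
Law of sines: AB = BC·sin C/sin A ≈ 97.095.
Area = ½·BC·CA·sin C ≈ 1124.2.
The altitude from C has length 2·area/AB ≈ 23.156.

h_C ≈ 23.156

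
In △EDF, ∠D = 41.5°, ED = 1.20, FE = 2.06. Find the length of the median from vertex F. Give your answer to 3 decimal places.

Law of sines: sin F = ED·sin D/FE ≈ 0.38599.
Since FE ≥ ED, only the acute value applies: ∠F ≈ 22.71°.
Then ∠E = 180° − ∠D − ∠F ≈ 115.79°.
Law of sines gives DF = FE·sin E/sin D ≈ 2.7991.
Median from F: ½√(2·DF² + 2·FE² − ED²) ≈ 2.3831.

m_F ≈ 2.383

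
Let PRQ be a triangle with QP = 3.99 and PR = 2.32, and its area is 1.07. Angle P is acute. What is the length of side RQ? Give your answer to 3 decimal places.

From area = ½·QP·PR·sin P, we get sin P = 2·area/(QP·PR) ≈ 0.23118.
Taking the acute solution, ∠P ≈ 13.37°.
Law of cosines then gives RQ ≈ 1.814.

1.814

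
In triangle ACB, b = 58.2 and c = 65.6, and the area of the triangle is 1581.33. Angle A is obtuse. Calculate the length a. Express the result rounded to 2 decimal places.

From area = ½·c·b·sin A, we get sin A = 2·area/(c·b) ≈ 0.82837.
Taking the obtuse solution, ∠A ≈ 2.165 rad.
Law of cosines then gives a ≈ 109.4.

109.40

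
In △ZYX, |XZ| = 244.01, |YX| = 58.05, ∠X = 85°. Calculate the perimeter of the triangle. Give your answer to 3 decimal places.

547.909

By the law of cosines, |ZY|² = |YX|² + |XZ|² − 2·|YX|·|XZ|·cos X = 60442, so |ZY| ≈ 245.85.
Semiperimeter s = (58.05+244.01+245.85)/2 = 273.95.
Perimeter = 58.05 + 244.01 + 245.85 = 547.91.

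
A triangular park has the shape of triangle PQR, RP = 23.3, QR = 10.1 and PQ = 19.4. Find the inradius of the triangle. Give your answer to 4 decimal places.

r ≈ 3.6603

Semiperimeter s = (10.1 + 23.3 + 19.4)/2 = 26.4.
Heron's formula: area = √(26.4·16.3·3.1·7) ≈ 96.633.
Inradius = area/s = 96.633/26.4 ≈ 3.6603.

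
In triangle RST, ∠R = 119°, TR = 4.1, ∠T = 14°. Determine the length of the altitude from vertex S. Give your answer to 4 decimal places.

The third angle is ∠S = 180° − ∠T − ∠R = 47.00°.
Law of sines: ST = TR·sin R/sin S ≈ 4.9032.
Law of sines: RS = TR·sin T/sin S ≈ 1.3562.
Area = ½·TR·ST·sin T ≈ 2.4317.
The altitude from S has length 2·area/TR ≈ 1.1862.

1.1862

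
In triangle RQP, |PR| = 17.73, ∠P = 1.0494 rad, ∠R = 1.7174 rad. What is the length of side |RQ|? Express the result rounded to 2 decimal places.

42.00

The third angle is ∠Q = π − ∠P − ∠R = 0.3748 rad.
Law of sines: |RQ| = |PR|·sin P/sin Q ≈ 41.997.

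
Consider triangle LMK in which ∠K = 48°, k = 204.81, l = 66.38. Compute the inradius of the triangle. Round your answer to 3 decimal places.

Law of sines: sin L = l·sin K/k ≈ 0.24086.
Since k ≥ l, only the acute value applies: ∠L ≈ 13.94°.
Then ∠M = 180° − ∠K − ∠L ≈ 118.06°.
Law of sines gives m = k·sin M/sin K ≈ 243.2.
Area = ½·k·l·sin M ≈ 5998.5.
Semiperimeter s = (66.38+243.2+204.81)/2 = 257.19.
Inradius = area/s = 5998.5/257.19 ≈ 23.323.

r ≈ 23.323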